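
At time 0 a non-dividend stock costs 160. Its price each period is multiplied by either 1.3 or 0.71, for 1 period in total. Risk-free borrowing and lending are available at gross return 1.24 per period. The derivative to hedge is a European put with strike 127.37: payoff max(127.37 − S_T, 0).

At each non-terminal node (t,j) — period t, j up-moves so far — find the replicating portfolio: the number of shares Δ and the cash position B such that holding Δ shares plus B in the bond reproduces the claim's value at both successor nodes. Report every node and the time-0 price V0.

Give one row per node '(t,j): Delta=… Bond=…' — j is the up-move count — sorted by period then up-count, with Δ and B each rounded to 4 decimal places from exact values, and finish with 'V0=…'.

Since d<R<u, set p* = (R−d)/(u−d) = 0.8983; price each node as the discounted p*-expectation of its children.
Terminal values V(1,·): V(1,0)=13.7700, V(1,1)=0.0000
  t=0,j=0: stock 160.0000 → up 208.0000 (V=0.0000), down 113.6000 (V=13.7700). Price 1.1293; hedge Δ=-0.1459, bond B=24.4683.
Root portfolio cost Δ·160+B reproduces V0=1.1293.

(0,0): Delta=-0.1459 Bond=24.4683
V0=1.1293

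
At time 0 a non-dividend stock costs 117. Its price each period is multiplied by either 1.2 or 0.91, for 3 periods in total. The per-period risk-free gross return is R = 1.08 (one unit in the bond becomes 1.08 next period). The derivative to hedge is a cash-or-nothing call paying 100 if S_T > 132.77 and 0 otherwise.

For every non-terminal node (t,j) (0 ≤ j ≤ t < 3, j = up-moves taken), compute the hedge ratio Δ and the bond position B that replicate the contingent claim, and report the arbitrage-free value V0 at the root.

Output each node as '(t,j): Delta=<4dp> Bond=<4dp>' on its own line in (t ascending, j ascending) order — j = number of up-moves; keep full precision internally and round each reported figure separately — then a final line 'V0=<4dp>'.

(0,0): Delta=1.2258 Bond=-93.5680
(1,0): Delta=1.7579 Bond=-157.7055
(1,1): Delta=0.9410 Bond=-61.0637
(2,0): Delta=0.0000 Bond=0.0000
(2,1): Delta=2.6989 Bond=-290.5492
(2,2): Delta=0.0000 Bond=92.5926
V0=49.8550

Since d<R<u, set p* = (R−d)/(u−d) = 0.5862; price each node as the discounted p*-expectation of its children.
At expiry t=3: V(3,0)=0.0000, V(3,1)=0.0000, V(3,2)=100.0000, V(3,3)=100.0000
Node (2,0) S=96.8877: V=(p*·0.0000+(1−p*)·0.0000)/1.08=0.0000; Δ=(0.0000−0.0000)/(116.2652−88.1678)=0.0000; B=V−Δ·S=0.0000
Node (2,1) S=127.7640: V=(p*·100.0000+(1−p*)·0.0000)/1.08=54.2784; Δ=(100.0000−0.0000)/(153.3168−116.2652)=2.6989; B=V−Δ·S=-290.5492
Node (2,2) S=168.4800: V=(p*·100.0000+(1−p*)·100.0000)/1.08=92.5926; Δ=(100.0000−100.0000)/(202.1760−153.3168)=0.0000; B=V−Δ·S=92.5926
Node (1,0) S=106.4700: V=(p*·54.2784+(1−p*)·0.0000)/1.08=29.4615; Δ=(54.2784−0.0000)/(127.7640−96.8877)=1.7579; B=V−Δ·S=-157.7055
Node (1,1) S=140.4000: V=(p*·92.5926+(1−p*)·54.2784)/1.08=71.0541; Δ=(92.5926−54.2784)/(168.4800−127.7640)=0.9410; B=V−Δ·S=-61.0637
Node (0,0) S=117.0000: V=(p*·71.0541+(1−p*)·29.4615)/1.08=49.8550; Δ=(71.0541−29.4615)/(140.4000−106.4700)=1.2258; B=V−Δ·S=-93.5680
The time-0 hedge costs 49.8550, which is the no-arbitrage price.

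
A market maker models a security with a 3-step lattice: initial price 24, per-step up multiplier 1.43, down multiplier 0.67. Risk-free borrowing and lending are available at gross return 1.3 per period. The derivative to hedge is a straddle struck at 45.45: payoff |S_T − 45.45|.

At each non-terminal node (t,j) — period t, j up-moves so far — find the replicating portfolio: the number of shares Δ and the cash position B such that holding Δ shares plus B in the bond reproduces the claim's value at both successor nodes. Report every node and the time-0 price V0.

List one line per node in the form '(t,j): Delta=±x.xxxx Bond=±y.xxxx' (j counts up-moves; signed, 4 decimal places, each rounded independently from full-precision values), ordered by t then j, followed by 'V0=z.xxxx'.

(0,0): Delta=0.1026 Bond=7.0491
(1,0): Delta=-1.0000 Bond=26.8935
(1,1): Delta=0.2092 Bond=5.5054
(2,0): Delta=-1.0000 Bond=34.9615
(2,1): Delta=-1.0000 Bond=34.9615
(2,2): Delta=0.3261 Bond=1.4195
V0=9.5113

No-arbitrage ⇒ martingale measure with p* = (R−d)/(u−d) = 0.8289.
Terminal values V(3,·): V(3,0)=38.2317, V(3,1)=30.0438, V(3,2)=12.5680, V(3,3)=24.7310
Node (2,0) S=10.7736: V=(p*·30.0438+(1−p*)·38.2317)/1.3=24.1879; Δ=(30.0438−38.2317)/(15.4062−7.2183)=-1.0000; B=V−Δ·S=34.9615
Node (2,1) S=22.9944: V=(p*·12.5680+(1−p*)·30.0438)/1.3=11.9671; Δ=(12.5680−30.0438)/(32.8820−15.4062)=-1.0000; B=V−Δ·S=34.9615
Node (2,2) S=49.0776: V=(p*·24.7310+(1−p*)·12.5680)/1.3=17.4234; Δ=(24.7310−12.5680)/(70.1810−32.8820)=0.3261; B=V−Δ·S=1.4195
Node (1,0) S=16.0800: V=(p*·11.9671+(1−p*)·24.1879)/1.3=10.8135; Δ=(11.9671−24.1879)/(22.9944−10.7736)=-1.0000; B=V−Δ·S=26.8935
Node (1,1) S=34.3200: V=(p*·17.4234+(1−p*)·11.9671)/1.3=12.6847; Δ=(17.4234−11.9671)/(49.0776−22.9944)=0.2092; B=V−Δ·S=5.5054
Node (0,0) S=24.0000: V=(p*·12.6847+(1−p*)·10.8135)/1.3=9.5113; Δ=(12.6847−10.8135)/(34.3200−16.0800)=0.1026; B=V−Δ·S=7.0491
The time-0 hedge costs 9.5113, which is the no-arbitrage price.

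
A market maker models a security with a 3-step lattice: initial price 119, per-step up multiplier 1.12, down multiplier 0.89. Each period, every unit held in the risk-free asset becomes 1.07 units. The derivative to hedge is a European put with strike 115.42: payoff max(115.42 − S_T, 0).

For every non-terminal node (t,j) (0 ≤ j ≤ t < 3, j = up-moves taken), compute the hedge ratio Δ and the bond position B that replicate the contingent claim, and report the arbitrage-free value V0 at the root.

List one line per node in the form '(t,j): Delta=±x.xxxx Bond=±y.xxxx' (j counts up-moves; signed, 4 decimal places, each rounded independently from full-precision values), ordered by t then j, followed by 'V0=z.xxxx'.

(0,0): Delta=-0.1396 Bond=17.7738
(1,0): Delta=-0.4765 Bond=54.6992
(1,1): Delta=-0.0653 Bond=9.1065
(2,0): Delta=-1.0000 Bond=107.8692
(2,1): Delta=-0.3610 Bond=44.8224
(2,2): Delta=0.0000 Bond=0.0000
V0=1.1565

The replicating-portfolio and risk-neutral prices coincide; use p* = (1.07−0.89)/(1.12−0.89) = 0.7826 for the latter.
Terminal values V(3,·): V(3,0)=31.5287, V(3,1)=9.8489, V(3,2)=0.0000, V(3,3)=0.0000
Node (2,0) S=94.2599: V=(p*·9.8489+(1−p*)·31.5287)/1.07=13.6093; Δ=(9.8489−31.5287)/(105.5711−83.8913)=-1.0000; B=V−Δ·S=107.8692
Node (2,1) S=118.6192: V=(p*·0.0000+(1−p*)·9.8489)/1.07=2.0010; Δ=(0.0000−9.8489)/(132.8535−105.5711)=-0.3610; B=V−Δ·S=44.8224
Node (2,2) S=149.2736: V=(p*·0.0000+(1−p*)·0.0000)/1.07=0.0000; Δ=(0.0000−0.0000)/(167.1864−132.8535)=0.0000; B=V−Δ·S=0.0000
Node (1,0) S=105.9100: V=(p*·2.0010+(1−p*)·13.6093)/1.07=4.2285; Δ=(2.0010−13.6093)/(118.6192−94.2599)=-0.4765; B=V−Δ·S=54.6992
Node (1,1) S=133.2800: V=(p*·0.0000+(1−p*)·2.0010)/1.07=0.4065; Δ=(0.0000−2.0010)/(149.2736−118.6192)=-0.0653; B=V−Δ·S=9.1065
Node (0,0) S=119.0000: V=(p*·0.4065+(1−p*)·4.2285)/1.07=1.1565; Δ=(0.4065−4.2285)/(133.2800−105.9100)=-0.1396; B=V−Δ·S=17.7738
Root portfolio cost Δ·119+B reproduces V0=1.1565.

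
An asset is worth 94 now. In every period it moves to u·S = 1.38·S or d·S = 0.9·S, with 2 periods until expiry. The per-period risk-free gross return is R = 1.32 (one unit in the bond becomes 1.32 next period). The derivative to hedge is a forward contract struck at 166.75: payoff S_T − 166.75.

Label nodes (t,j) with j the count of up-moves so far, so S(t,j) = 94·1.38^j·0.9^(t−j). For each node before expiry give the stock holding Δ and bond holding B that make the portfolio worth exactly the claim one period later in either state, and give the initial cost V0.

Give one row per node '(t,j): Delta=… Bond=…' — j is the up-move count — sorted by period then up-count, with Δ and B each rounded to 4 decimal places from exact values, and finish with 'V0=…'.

Under the risk-neutral measure, an up-move has probability p* = (R−d)/(u−d) = 0.8750 and values discount at R = 1.32.
At expiry t=2: V(2,0)=-90.6100, V(2,1)=-50.0020, V(2,2)=12.2636
(1,0): S=84.6000. Δ = (V_up−V_dn)/(S_up−S_dn) = (-50.0020−-90.6100)/(116.7480−76.1400) = 1.0000. V = [p*·-50.0020 + (1−p*)·-90.6100]/1.32 = -41.7258. B = V − Δ·S = -126.3258.
(1,1): S=129.7200. Δ = (V_up−V_dn)/(S_up−S_dn) = (12.2636−-50.0020)/(179.0136−116.7480) = 1.0000. V = [p*·12.2636 + (1−p*)·-50.0020]/1.32 = 3.3942. B = V − Δ·S = -126.3258.
(0,0): S=94.0000. Δ = (V_up−V_dn)/(S_up−S_dn) = (3.3942−-41.7258)/(129.7200−84.6000) = 1.0000. V = [p*·3.3942 + (1−p*)·-41.7258]/1.32 = -1.7013. B = V − Δ·S = -95.7013.
Each (Δ,B) replicates both successor values, so the strategy is self-financing and V0 is arbitrage-free.

(0,0): Delta=1.0000 Bond=-95.7013
(1,0): Delta=1.0000 Bond=-126.3258
(1,1): Delta=1.0000 Bond=-126.3258
V0=-1.7013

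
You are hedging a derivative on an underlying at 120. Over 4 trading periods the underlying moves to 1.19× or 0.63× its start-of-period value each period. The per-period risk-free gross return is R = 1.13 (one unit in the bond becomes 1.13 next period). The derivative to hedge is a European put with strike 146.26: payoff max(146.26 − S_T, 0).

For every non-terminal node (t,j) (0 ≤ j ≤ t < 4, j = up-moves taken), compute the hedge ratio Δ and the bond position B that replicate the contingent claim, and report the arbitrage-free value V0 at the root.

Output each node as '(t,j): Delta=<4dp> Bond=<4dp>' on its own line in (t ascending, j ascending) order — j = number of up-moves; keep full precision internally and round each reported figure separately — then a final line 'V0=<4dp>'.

(0,0): Delta=-0.3072 Bond=43.3521
(1,0): Delta=-1.0000 Bond=101.3655
(1,1): Delta=-0.2632 Bond=42.7025
(2,0): Delta=-1.0000 Bond=114.5430
(2,1): Delta=-1.0000 Bond=114.5430
(2,2): Delta=-0.2163 Bond=40.2991
(3,0): Delta=-1.0000 Bond=129.4336
(3,1): Delta=-1.0000 Bond=129.4336
(3,2): Delta=-1.0000 Bond=129.4336
(3,3): Delta=-0.1666 Bond=35.4705
V0=6.4912

Under the risk-neutral measure, an up-move has probability p* = (R−d)/(u−d) = 0.8929 and values discount at R = 1.13.
Payoff layer (t=4): V(4,0)=127.3564, V(4,1)=110.5533, V(4,2)=78.8140, V(4,3)=18.8620, V(4,4)=0.0000
Node (3,0) S=30.0056: V=(p*·110.5533+(1−p*)·127.3564)/1.13=99.4280; Δ=(110.5533−127.3564)/(35.7067−18.9036)=-1.0000; B=V−Δ·S=129.4336
Node (3,1) S=56.6773: V=(p*·78.8140+(1−p*)·110.5533)/1.13=72.7563; Δ=(78.8140−110.5533)/(67.4460−35.7067)=-1.0000; B=V−Δ·S=129.4336
Node (3,2) S=107.0572: V=(p*·18.8620+(1−p*)·78.8140)/1.13=22.3765; Δ=(18.8620−78.8140)/(127.3980−67.4460)=-1.0000; B=V−Δ·S=129.4336
Node (3,3) S=202.2191: V=(p*·0.0000+(1−p*)·18.8620)/1.13=1.7884; Δ=(0.0000−18.8620)/(240.6407−127.3980)=-0.1666; B=V−Δ·S=35.4705
Node (2,0) S=47.6280: V=(p*·72.7563+(1−p*)·99.4280)/1.13=66.9150; Δ=(72.7563−99.4280)/(56.6773−30.0056)=-1.0000; B=V−Δ·S=114.5430
Node (2,1) S=89.9640: V=(p*·22.3765+(1−p*)·72.7563)/1.13=24.5790; Δ=(22.3765−72.7563)/(107.0572−56.6773)=-1.0000; B=V−Δ·S=114.5430
Node (2,2) S=169.9320: V=(p*·1.7884+(1−p*)·22.3765)/1.13=3.5348; Δ=(1.7884−22.3765)/(202.2191−107.0572)=-0.2163; B=V−Δ·S=40.2991
Node (1,0) S=75.6000: V=(p*·24.5790+(1−p*)·66.9150)/1.13=25.7655; Δ=(24.5790−66.9150)/(89.9640−47.6280)=-1.0000; B=V−Δ·S=101.3655
Node (1,1) S=142.8000: V=(p*·3.5348+(1−p*)·24.5790)/1.13=5.1235; Δ=(3.5348−24.5790)/(169.9320−89.9640)=-0.2632; B=V−Δ·S=42.7025
Node (0,0) S=120.0000: V=(p*·5.1235+(1−p*)·25.7655)/1.13=6.4912; Δ=(5.1235−25.7655)/(142.8000−75.6000)=-0.3072; B=V−Δ·S=43.3521
Root portfolio cost Δ·120+B reproduces V0=6.4912.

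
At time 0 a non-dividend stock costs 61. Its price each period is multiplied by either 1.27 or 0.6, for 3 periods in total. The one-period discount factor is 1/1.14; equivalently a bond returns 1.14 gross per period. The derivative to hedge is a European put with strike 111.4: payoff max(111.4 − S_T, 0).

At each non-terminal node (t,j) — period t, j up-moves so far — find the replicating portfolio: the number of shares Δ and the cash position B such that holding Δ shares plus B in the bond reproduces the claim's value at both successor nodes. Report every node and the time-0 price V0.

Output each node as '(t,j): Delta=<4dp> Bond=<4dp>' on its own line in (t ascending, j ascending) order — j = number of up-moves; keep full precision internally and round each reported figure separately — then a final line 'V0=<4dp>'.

(0,0): Delta=-0.8343 Bond=69.8710
(1,0): Delta=-1.0000 Bond=85.7187
(1,1): Delta=-0.8154 Bond=78.1926
(2,0): Delta=-1.0000 Bond=97.7193
(2,1): Delta=-1.0000 Bond=97.7193
(2,2): Delta=-0.7944 Bond=87.0741
V0=18.9806

Under the risk-neutral measure, an up-move has probability p* = (R−d)/(u−d) = 0.8060 and values discount at R = 1.14.
At expiry t=3: V(3,0)=98.2240, V(3,1)=83.5108, V(3,2)=52.3679, V(3,3)=0.0000
Node (2,0) S=21.9600: V=(p*·83.5108+(1−p*)·98.2240)/1.14=75.7593; Δ=(83.5108−98.2240)/(27.8892−13.1760)=-1.0000; B=V−Δ·S=97.7193
Node (2,1) S=46.4820: V=(p*·52.3679+(1−p*)·83.5108)/1.14=51.2373; Δ=(52.3679−83.5108)/(59.0321−27.8892)=-1.0000; B=V−Δ·S=97.7193
Node (2,2) S=98.3869: V=(p*·0.0000+(1−p*)·52.3679)/1.14=8.9131; Δ=(0.0000−52.3679)/(124.9514−59.0321)=-0.7944; B=V−Δ·S=87.0741
Node (1,0) S=36.6000: V=(p*·51.2373+(1−p*)·75.7593)/1.14=49.1187; Δ=(51.2373−75.7593)/(46.4820−21.9600)=-1.0000; B=V−Δ·S=85.7187
Node (1,1) S=77.4700: V=(p*·8.9131+(1−p*)·51.2373)/1.14=15.0222; Δ=(8.9131−51.2373)/(98.3869−46.4820)=-0.8154; B=V−Δ·S=78.1926
Node (0,0) S=61.0000: V=(p*·15.0222+(1−p*)·49.1187)/1.14=18.9806; Δ=(15.0222−49.1187)/(77.4700−36.6000)=-0.8343; B=V−Δ·S=69.8710
Check: Δ(0,0)·S0 + B(0,0) = 18.9806 = V0.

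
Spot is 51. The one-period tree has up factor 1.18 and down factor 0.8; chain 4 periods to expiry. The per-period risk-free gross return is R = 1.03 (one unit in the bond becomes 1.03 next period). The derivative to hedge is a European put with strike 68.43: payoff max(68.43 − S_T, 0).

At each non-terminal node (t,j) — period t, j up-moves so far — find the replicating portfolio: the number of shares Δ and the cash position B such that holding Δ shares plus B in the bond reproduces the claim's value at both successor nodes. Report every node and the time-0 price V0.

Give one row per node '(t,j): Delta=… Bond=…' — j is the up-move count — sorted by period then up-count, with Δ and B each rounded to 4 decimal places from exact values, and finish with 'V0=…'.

The replicating-portfolio and risk-neutral prices coincide; use p* = (1.03−0.8)/(1.18−0.8) = 0.6053 for the latter.
At expiry t=4: V(4,0)=47.5404, V(4,1)=37.6178, V(4,2)=22.9821, V(4,3)=1.3943, V(4,4)=0.0000
(3,0): S=26.1120. Δ = (V_up−V_dn)/(S_up−S_dn) = (37.6178−47.5404)/(30.8122−20.8896) = -1.0000. V = [p*·37.6178 + (1−p*)·47.5404]/1.03 = 40.3249. B = V − Δ·S = 66.4369.
(3,1): S=38.5152. Δ = (V_up−V_dn)/(S_up−S_dn) = (22.9821−37.6178)/(45.4479−30.8122) = -1.0000. V = [p*·22.9821 + (1−p*)·37.6178]/1.03 = 27.9217. B = V − Δ·S = 66.4369.
(3,2): S=56.8099. Δ = (V_up−V_dn)/(S_up−S_dn) = (1.3943−22.9821)/(67.0357−45.4479) = -1.0000. V = [p*·1.3943 + (1−p*)·22.9821]/1.03 = 9.6270. B = V − Δ·S = 66.4369.
(3,3): S=83.7946. Δ = (V_up−V_dn)/(S_up−S_dn) = (0.0000−1.3943)/(98.8777−67.0357) = -0.0438. V = [p*·0.0000 + (1−p*)·1.3943]/1.03 = 0.5343. B = V − Δ·S = 4.2035.
(2,0): S=32.6400. Δ = (V_up−V_dn)/(S_up−S_dn) = (27.9217−40.3249)/(38.5152−26.1120) = -1.0000. V = [p*·27.9217 + (1−p*)·40.3249]/1.03 = 31.8618. B = V − Δ·S = 64.5018.
(2,1): S=48.1440. Δ = (V_up−V_dn)/(S_up−S_dn) = (9.6270−27.9217)/(56.8099−38.5152) = -1.0000. V = [p*·9.6270 + (1−p*)·27.9217]/1.03 = 16.3578. B = V − Δ·S = 64.5018.
(2,2): S=71.0124. Δ = (V_up−V_dn)/(S_up−S_dn) = (0.5343−9.6270)/(83.7946−56.8099) = -0.3370. V = [p*·0.5343 + (1−p*)·9.6270]/1.03 = 4.0034. B = V − Δ·S = 27.9314.
(1,0): S=40.8000. Δ = (V_up−V_dn)/(S_up−S_dn) = (16.3578−31.8618)/(48.1440−32.6400) = -1.0000. V = [p*·16.3578 + (1−p*)·31.8618]/1.03 = 21.8231. B = V − Δ·S = 62.6231.
(1,1): S=60.1800. Δ = (V_up−V_dn)/(S_up−S_dn) = (4.0034−16.3578)/(71.0124−48.1440) = -0.5402. V = [p*·4.0034 + (1−p*)·16.3578]/1.03 = 8.6215. B = V − Δ·S = 41.1331.
(0,0): S=51.0000. Δ = (V_up−V_dn)/(S_up−S_dn) = (8.6215−21.8231)/(60.1800−40.8000) = -0.6812. V = [p*·8.6215 + (1−p*)·21.8231]/1.03 = 13.4298. B = V − Δ·S = 48.1709.
Check: Δ(0,0)·S0 + B(0,0) = 13.4298 = V0.

(0,0): Delta=-0.6812 Bond=48.1709
(1,0): Delta=-1.0000 Bond=62.6231
(1,1): Delta=-0.5402 Bond=41.1331
(2,0): Delta=-1.0000 Bond=64.5018
(2,1): Delta=-1.0000 Bond=64.5018
(2,2): Delta=-0.3370 Bond=27.9314
(3,0): Delta=-1.0000 Bond=66.4369
(3,1): Delta=-1.0000 Bond=66.4369
(3,2): Delta=-1.0000 Bond=66.4369
(3,3): Delta=-0.0438 Bond=4.2035
V0=13.4298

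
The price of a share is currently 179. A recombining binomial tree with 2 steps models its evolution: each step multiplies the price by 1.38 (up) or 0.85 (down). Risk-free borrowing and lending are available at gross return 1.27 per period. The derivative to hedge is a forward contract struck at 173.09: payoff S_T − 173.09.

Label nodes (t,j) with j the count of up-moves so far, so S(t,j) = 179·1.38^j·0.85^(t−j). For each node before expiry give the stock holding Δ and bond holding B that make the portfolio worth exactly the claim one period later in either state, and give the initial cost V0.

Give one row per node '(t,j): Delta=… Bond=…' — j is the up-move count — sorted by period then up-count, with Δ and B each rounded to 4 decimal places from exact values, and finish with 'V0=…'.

Since d<R<u, set p* = (R−d)/(u−d) = 0.7925; price each node as the discounted p*-expectation of its children.
Terminal values V(2,·): V(2,0)=-43.7625, V(2,1)=36.8770, V(2,2)=167.7976
  t=1,j=0: stock 152.1500 → up 209.9670 (V=36.8770), down 129.3275 (V=-43.7625). Price 15.8587; hedge Δ=1.0000, bond B=-136.2913.
  t=1,j=1: stock 247.0200 → up 340.8876 (V=167.7976), down 209.9670 (V=36.8770). Price 110.7287; hedge Δ=1.0000, bond B=-136.2913.
  t=0,j=0: stock 179.0000 → up 247.0200 (V=110.7287), down 152.1500 (V=15.8587). Price 71.6840; hedge Δ=1.0000, bond B=-107.3160.
Self-financing check: at every node Δ·S+B equals the discounted successor values.

(0,0): Delta=1.0000 Bond=-107.3160
(1,0): Delta=1.0000 Bond=-136.2913
(1,1): Delta=1.0000 Bond=-136.2913
V0=71.6840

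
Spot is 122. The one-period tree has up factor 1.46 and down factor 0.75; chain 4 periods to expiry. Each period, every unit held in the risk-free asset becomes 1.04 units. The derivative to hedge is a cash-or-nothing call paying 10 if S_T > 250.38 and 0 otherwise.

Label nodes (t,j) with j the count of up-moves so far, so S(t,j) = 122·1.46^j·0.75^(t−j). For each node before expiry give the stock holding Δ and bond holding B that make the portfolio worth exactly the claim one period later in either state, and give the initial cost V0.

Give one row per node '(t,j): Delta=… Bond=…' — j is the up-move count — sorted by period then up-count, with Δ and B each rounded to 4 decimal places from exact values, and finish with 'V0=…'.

Under the risk-neutral measure, an up-move has probability p* = (R−d)/(u−d) = 0.4085 and values discount at R = 1.04.
Terminal payoffs: V(4,0)=0.0000, V(4,1)=0.0000, V(4,2)=0.0000, V(4,3)=10.0000, V(4,4)=10.0000
  t=3,j=0: stock 51.4688 → up 75.1444 (V=0.0000), down 38.6016 (V=0.0000). Price 0.0000; hedge Δ=0.0000, bond B=0.0000.
  t=3,j=1: stock 100.1925 → up 146.2810 (V=0.0000), down 75.1444 (V=0.0000). Price 0.0000; hedge Δ=0.0000, bond B=0.0000.
  t=3,j=2: stock 195.0414 → up 284.7604 (V=10.0000), down 146.2810 (V=0.0000). Price 3.9274; hedge Δ=0.0722, bond B=-10.1571.
  t=3,j=3: stock 379.6806 → up 554.3337 (V=10.0000), down 284.7604 (V=10.0000). Price 9.6154; hedge Δ=0.0000, bond B=9.6154.
  t=2,j=0: stock 68.6250 → up 100.1925 (V=0.0000), down 51.4688 (V=0.0000). Price 0.0000; hedge Δ=0.0000, bond B=0.0000.
  t=2,j=1: stock 133.5900 → up 195.0414 (V=3.9274), down 100.1925 (V=0.0000). Price 1.5425; hedge Δ=0.0414, bond B=-3.9891.
  t=2,j=2: stock 260.0552 → up 379.6806 (V=9.6154), down 195.0414 (V=3.9274). Price 6.0103; hedge Δ=0.0308, bond B=-2.0010.
  t=1,j=0: stock 91.5000 → up 133.5900 (V=1.5425), down 68.6250 (V=0.0000). Price 0.6058; hedge Δ=0.0237, bond B=-1.5667.
  t=1,j=1: stock 178.1200 → up 260.0552 (V=6.0103), down 133.5900 (V=1.5425). Price 3.2378; hedge Δ=0.0353, bond B=-3.0549.
  t=0,j=0: stock 122.0000 → up 178.1200 (V=3.2378), down 91.5000 (V=0.6058). Price 1.6162; hedge Δ=0.0304, bond B=-2.0909.
Self-financing check: at every node Δ·S+B equals the discounted successor values.

(0,0): Delta=0.0304 Bond=-2.0909
(1,0): Delta=0.0237 Bond=-1.5667
(1,1): Delta=0.0353 Bond=-3.0549
(2,0): Delta=0.0000 Bond=0.0000
(2,1): Delta=0.0414 Bond=-3.9891
(2,2): Delta=0.0308 Bond=-2.0010
(3,0): Delta=0.0000 Bond=0.0000
(3,1): Delta=0.0000 Bond=0.0000
(3,2): Delta=0.0722 Bond=-10.1571
(3,3): Delta=0.0000 Bond=9.6154
V0=1.6162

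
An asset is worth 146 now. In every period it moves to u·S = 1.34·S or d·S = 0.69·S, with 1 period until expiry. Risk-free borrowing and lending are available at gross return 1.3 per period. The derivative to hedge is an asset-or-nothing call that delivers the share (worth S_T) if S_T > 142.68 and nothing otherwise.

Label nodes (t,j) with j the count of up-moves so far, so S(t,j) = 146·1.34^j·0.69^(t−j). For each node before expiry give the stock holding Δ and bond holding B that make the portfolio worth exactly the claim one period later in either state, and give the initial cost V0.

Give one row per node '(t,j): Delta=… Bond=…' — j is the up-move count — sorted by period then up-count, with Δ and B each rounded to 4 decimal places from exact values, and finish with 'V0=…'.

(0,0): Delta=2.0615 Bond=-159.7534
V0=141.2312

Under the risk-neutral measure, an up-move has probability p* = (R−d)/(u−d) = 0.9385 and values discount at R = 1.3.
At expiry t=1: V(1,0)=0.0000, V(1,1)=195.6400
  t=0,j=0: stock 146.0000 → up 195.6400 (V=195.6400), down 100.7400 (V=0.0000). Price 141.2312; hedge Δ=2.0615, bond B=-159.7534.
Root portfolio cost Δ·146+B reproduces V0=141.2312.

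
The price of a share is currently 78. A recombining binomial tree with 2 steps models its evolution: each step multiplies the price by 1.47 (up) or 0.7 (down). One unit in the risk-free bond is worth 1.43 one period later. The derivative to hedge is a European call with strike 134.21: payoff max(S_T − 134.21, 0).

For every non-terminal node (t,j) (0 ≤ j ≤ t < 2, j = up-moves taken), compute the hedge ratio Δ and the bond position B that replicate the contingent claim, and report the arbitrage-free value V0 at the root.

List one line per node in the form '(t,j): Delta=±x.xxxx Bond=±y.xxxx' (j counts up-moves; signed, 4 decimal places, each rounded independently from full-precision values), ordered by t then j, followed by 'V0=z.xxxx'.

(0,0): Delta=0.3791 Bond=-14.4734
(1,0): Delta=0.0000 Bond=0.0000
(1,1): Delta=0.3890 Bond=-21.8310
V0=15.0937

No-arbitrage ⇒ martingale measure with p* = (R−d)/(u−d) = 0.9481.
Payoff layer (t=2): V(2,0)=0.0000, V(2,1)=0.0000, V(2,2)=34.3402
  t=1,j=0: stock 54.6000 → up 80.2620 (V=0.0000), down 38.2200 (V=0.0000). Price 0.0000; hedge Δ=0.0000, bond B=0.0000.
  t=1,j=1: stock 114.6600 → up 168.5502 (V=34.3402), down 80.2620 (V=0.0000). Price 22.7666; hedge Δ=0.3890, bond B=-21.8310.
  t=0,j=0: stock 78.0000 → up 114.6600 (V=22.7666), down 54.6000 (V=0.0000). Price 15.0937; hedge Δ=0.3791, bond B=-14.4734.
Check: Δ(0,0)·S0 + B(0,0) = 15.0937 = V0.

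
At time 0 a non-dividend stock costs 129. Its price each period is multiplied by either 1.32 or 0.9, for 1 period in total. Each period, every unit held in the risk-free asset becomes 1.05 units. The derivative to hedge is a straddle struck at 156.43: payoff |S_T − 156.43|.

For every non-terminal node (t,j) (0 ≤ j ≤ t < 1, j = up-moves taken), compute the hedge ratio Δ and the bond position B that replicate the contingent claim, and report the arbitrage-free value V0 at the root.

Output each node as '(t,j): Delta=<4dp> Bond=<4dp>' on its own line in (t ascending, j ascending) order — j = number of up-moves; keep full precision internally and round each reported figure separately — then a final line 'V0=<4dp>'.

(0,0): Delta=-0.4887 Bond=92.4503
V0=29.4027

The replicating-portfolio and risk-neutral prices coincide; use p* = (1.05−0.9)/(1.32−0.9) = 0.3571 for the latter.
At expiry t=1: V(1,0)=40.3300, V(1,1)=13.8500
(0,0): S=129.0000. Δ = (V_up−V_dn)/(S_up−S_dn) = (13.8500−40.3300)/(170.2800−116.1000) = -0.4887. V = [p*·13.8500 + (1−p*)·40.3300]/1.05 = 29.4027. B = V − Δ·S = 92.4503.
Check: Δ(0,0)·S0 + B(0,0) = 29.4027 = V0.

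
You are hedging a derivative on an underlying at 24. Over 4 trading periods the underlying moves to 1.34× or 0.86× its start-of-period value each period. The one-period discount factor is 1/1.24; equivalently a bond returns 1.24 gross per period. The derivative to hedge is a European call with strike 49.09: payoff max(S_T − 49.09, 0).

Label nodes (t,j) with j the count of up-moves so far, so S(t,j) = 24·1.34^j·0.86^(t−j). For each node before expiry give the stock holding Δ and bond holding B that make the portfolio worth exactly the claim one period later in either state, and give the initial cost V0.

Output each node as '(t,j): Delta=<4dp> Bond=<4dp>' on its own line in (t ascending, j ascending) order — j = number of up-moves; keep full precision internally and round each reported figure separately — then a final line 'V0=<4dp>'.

(0,0): Delta=0.6363 Bond=-10.4721
(1,0): Delta=0.0235 Bond=-0.3369
(1,1): Delta=0.7398 Bond=-16.3139
(2,0): Delta=0.0000 Bond=0.0000
(2,1): Delta=0.0275 Bond=-0.5276
(2,2): Delta=0.8602 Bond=-25.4139
(3,0): Delta=0.0000 Bond=0.0000
(3,1): Delta=0.0000 Bond=0.0000
(3,2): Delta=0.0322 Bond=-0.8265
(3,3): Delta=1.0000 Bond=-39.5887
V0=4.8003

Since d<R<u, set p* = (R−d)/(u−d) = 0.7917; price each node as the discounted p*-expectation of its children.
Terminal values V(4,·): V(4,0)=0.0000, V(4,1)=0.0000, V(4,2)=0.0000, V(4,3)=0.5720, V(4,4)=28.2903
(3,0): S=15.2653. Δ = (V_up−V_dn)/(S_up−S_dn) = (0.0000−0.0000)/(20.4556−13.1282) = 0.0000. V = [p*·0.0000 + (1−p*)·0.0000]/1.24 = 0.0000. B = V − Δ·S = 0.0000.
(3,1): S=23.7855. Δ = (V_up−V_dn)/(S_up−S_dn) = (0.0000−0.0000)/(31.8726−20.4556) = 0.0000. V = [p*·0.0000 + (1−p*)·0.0000]/1.24 = 0.0000. B = V − Δ·S = 0.0000.
(3,2): S=37.0612. Δ = (V_up−V_dn)/(S_up−S_dn) = (0.5720−0.0000)/(49.6620−31.8726) = 0.0322. V = [p*·0.5720 + (1−p*)·0.0000]/1.24 = 0.3652. B = V − Δ·S = -0.8265.
(3,3): S=57.7465. Δ = (V_up−V_dn)/(S_up−S_dn) = (28.2903−0.5720)/(77.3803−49.6620) = 1.0000. V = [p*·28.2903 + (1−p*)·0.5720]/1.24 = 18.1578. B = V − Δ·S = -39.5887.
(2,0): S=17.7504. Δ = (V_up−V_dn)/(S_up−S_dn) = (0.0000−0.0000)/(23.7855−15.2653) = 0.0000. V = [p*·0.0000 + (1−p*)·0.0000]/1.24 = 0.0000. B = V − Δ·S = 0.0000.
(2,1): S=27.6576. Δ = (V_up−V_dn)/(S_up−S_dn) = (0.3652−0.0000)/(37.0612−23.7855) = 0.0275. V = [p*·0.3652 + (1−p*)·0.0000]/1.24 = 0.2331. B = V − Δ·S = -0.5276.
(2,2): S=43.0944. Δ = (V_up−V_dn)/(S_up−S_dn) = (18.1578−0.3652)/(57.7465−37.0612) = 0.8602. V = [p*·18.1578 + (1−p*)·0.3652]/1.24 = 11.6540. B = V − Δ·S = -25.4139.
(1,0): S=20.6400. Δ = (V_up−V_dn)/(S_up−S_dn) = (0.2331−0.0000)/(27.6576−17.7504) = 0.0235. V = [p*·0.2331 + (1−p*)·0.0000]/1.24 = 0.1488. B = V − Δ·S = -0.3369.
(1,1): S=32.1600. Δ = (V_up−V_dn)/(S_up−S_dn) = (11.6540−0.2331)/(43.0944−27.6576) = 0.7398. V = [p*·11.6540 + (1−p*)·0.2331]/1.24 = 7.4796. B = V − Δ·S = -16.3139.
(0,0): S=24.0000. Δ = (V_up−V_dn)/(S_up−S_dn) = (7.4796−0.1488)/(32.1600−20.6400) = 0.6363. V = [p*·7.4796 + (1−p*)·0.1488]/1.24 = 4.8003. B = V − Δ·S = -10.4721.
The time-0 hedge costs 4.8003, which is the no-arbitrage price.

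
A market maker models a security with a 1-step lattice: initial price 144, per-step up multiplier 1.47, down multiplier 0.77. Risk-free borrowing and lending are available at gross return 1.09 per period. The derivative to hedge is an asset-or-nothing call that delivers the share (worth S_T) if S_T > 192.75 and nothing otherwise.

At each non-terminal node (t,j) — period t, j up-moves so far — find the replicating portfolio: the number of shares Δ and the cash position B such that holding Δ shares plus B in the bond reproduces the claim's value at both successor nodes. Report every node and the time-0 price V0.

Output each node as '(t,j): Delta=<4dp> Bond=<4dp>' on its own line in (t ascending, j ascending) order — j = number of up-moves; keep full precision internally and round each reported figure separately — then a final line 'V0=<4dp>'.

No-arbitrage ⇒ martingale measure with p* = (R−d)/(u−d) = 0.4571.
At expiry t=1: V(1,0)=0.0000, V(1,1)=211.6800
Node (0,0) S=144.0000: V=(p*·211.6800+(1−p*)·0.0000)/1.09=88.7780; Δ=(211.6800−0.0000)/(211.6800−110.8800)=2.1000; B=V−Δ·S=-213.6220
Self-financing check: at every node Δ·S+B equals the discounted successor values.

(0,0): Delta=2.1000 Bond=-213.6220
V0=88.7780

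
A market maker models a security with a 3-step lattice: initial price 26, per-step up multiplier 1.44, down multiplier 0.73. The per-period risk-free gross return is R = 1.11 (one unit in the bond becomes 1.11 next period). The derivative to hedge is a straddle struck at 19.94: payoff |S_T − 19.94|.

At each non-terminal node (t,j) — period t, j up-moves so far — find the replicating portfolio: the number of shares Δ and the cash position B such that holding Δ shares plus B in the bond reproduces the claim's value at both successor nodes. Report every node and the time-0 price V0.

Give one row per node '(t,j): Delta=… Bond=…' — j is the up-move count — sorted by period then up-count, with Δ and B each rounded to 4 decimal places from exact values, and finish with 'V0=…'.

(0,0): Delta=0.8134 Bond=-8.2844
(1,0): Delta=0.3894 Bond=-1.1488
(1,1): Delta=1.0000 Bond=-16.1838
(2,0): Delta=-0.9976 Bond=17.9421
(2,1): Delta=1.0000 Bond=-17.9640
(2,2): Delta=1.0000 Bond=-17.9640
V0=12.8628

Since d<R<u, set p* = (R−d)/(u−d) = 0.5352; price each node as the discounted p*-expectation of its children.
At expiry t=3: V(3,0)=9.8256, V(3,1)=0.0118, V(3,2)=19.4169, V(3,3)=57.6956
  t=2,j=0: stock 13.8554 → up 19.9518 (V=0.0118), down 10.1144 (V=9.8256). Price 4.1199; hedge Δ=-0.9976, bond B=17.9421.
  t=2,j=1: stock 27.3312 → up 39.3569 (V=19.4169), down 19.9518 (V=0.0118). Price 9.3672; hedge Δ=1.0000, bond B=-17.9640.
  t=2,j=2: stock 53.9136 → up 77.6356 (V=57.6956), down 39.3569 (V=19.4169). Price 35.9496; hedge Δ=1.0000, bond B=-17.9640.
  t=1,j=0: stock 18.9800 → up 27.3312 (V=9.3672), down 13.8554 (V=4.1199). Price 6.2418; hedge Δ=0.3894, bond B=-1.1488.
  t=1,j=1: stock 37.4400 → up 53.9136 (V=35.9496), down 27.3312 (V=9.3672). Price 21.2562; hedge Δ=1.0000, bond B=-16.1838.
  t=0,j=0: stock 26.0000 → up 37.4400 (V=21.2562), down 18.9800 (V=6.2418). Price 12.8628; hedge Δ=0.8134, bond B=-8.2844.
The time-0 hedge costs 12.8628, which is the no-arbitrage price.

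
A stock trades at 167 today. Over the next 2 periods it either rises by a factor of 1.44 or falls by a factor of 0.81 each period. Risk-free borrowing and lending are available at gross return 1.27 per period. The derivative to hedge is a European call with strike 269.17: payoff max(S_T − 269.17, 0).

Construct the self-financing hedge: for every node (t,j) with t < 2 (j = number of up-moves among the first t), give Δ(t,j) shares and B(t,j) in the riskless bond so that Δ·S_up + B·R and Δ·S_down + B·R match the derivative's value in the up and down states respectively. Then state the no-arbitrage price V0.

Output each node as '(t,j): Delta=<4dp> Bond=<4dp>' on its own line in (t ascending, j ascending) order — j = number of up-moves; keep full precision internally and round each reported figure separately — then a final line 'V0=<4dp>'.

(0,0): Delta=0.4214 Bond=-44.8878
(1,0): Delta=0.0000 Bond=0.0000
(1,1): Delta=0.5090 Bond=-78.0755
V0=25.4918

The replicating-portfolio and risk-neutral prices coincide; use p* = (1.27−0.81)/(1.44−0.81) = 0.7302 for the latter.
Payoff layer (t=2): V(2,0)=0.0000, V(2,1)=0.0000, V(2,2)=77.1212
Node (1,0) S=135.2700: V=(p*·0.0000+(1−p*)·0.0000)/1.27=0.0000; Δ=(0.0000−0.0000)/(194.7888−109.5687)=0.0000; B=V−Δ·S=0.0000
Node (1,1) S=240.4800: V=(p*·77.1212+(1−p*)·0.0000)/1.27=44.3391; Δ=(77.1212−0.0000)/(346.2912−194.7888)=0.5090; B=V−Δ·S=-78.0755
Node (0,0) S=167.0000: V=(p*·44.3391+(1−p*)·0.0000)/1.27=25.4918; Δ=(44.3391−0.0000)/(240.4800−135.2700)=0.4214; B=V−Δ·S=-44.8878
Check: Δ(0,0)·S0 + B(0,0) = 25.4918 = V0.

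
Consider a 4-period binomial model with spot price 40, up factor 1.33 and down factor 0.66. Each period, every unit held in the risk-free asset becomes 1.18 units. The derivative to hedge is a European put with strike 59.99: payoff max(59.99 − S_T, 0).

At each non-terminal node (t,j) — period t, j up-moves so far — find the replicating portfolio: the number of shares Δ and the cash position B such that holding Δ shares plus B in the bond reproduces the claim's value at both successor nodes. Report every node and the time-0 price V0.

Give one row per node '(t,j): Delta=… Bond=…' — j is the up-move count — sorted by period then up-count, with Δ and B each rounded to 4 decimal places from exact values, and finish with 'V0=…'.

The replicating-portfolio and risk-neutral prices coincide; use p* = (1.18−0.66)/(1.33−0.66) = 0.7761 for the latter.
Terminal payoffs: V(4,0)=52.4001, V(4,1)=44.6952, V(4,2)=29.1687, V(4,3)=0.0000, V(4,4)=0.0000
Node (3,0) S=11.4998: V=(p*·44.6952+(1−p*)·52.4001)/1.18=39.3391; Δ=(44.6952−52.4001)/(15.2948−7.5899)=-1.0000; B=V−Δ·S=50.8390
Node (3,1) S=23.1739: V=(p*·29.1687+(1−p*)·44.6952)/1.18=27.6651; Δ=(29.1687−44.6952)/(30.8213−15.2948)=-1.0000; B=V−Δ·S=50.8390
Node (3,2) S=46.6990: V=(p*·0.0000+(1−p*)·29.1687)/1.18=5.5342; Δ=(0.0000−29.1687)/(62.1096−30.8213)=-0.9323; B=V−Δ·S=49.0695
Node (3,3) S=94.1055: V=(p*·0.0000+(1−p*)·0.0000)/1.18=0.0000; Δ=(0.0000−0.0000)/(125.1603−62.1096)=0.0000; B=V−Δ·S=0.0000
Node (2,0) S=17.4240: V=(p*·27.6651+(1−p*)·39.3391)/1.18=25.6599; Δ=(27.6651−39.3391)/(23.1739−11.4998)=-1.0000; B=V−Δ·S=43.0839
Node (2,1) S=35.1120: V=(p*·5.5342+(1−p*)·27.6651)/1.18=8.8888; Δ=(5.5342−27.6651)/(46.6990−23.1739)=-0.9407; B=V−Δ·S=41.9201
Node (2,2) S=70.7560: V=(p*·0.0000+(1−p*)·5.5342)/1.18=1.0500; Δ=(0.0000−5.5342)/(94.1055−46.6990)=-0.1167; B=V−Δ·S=9.3099
Node (1,0) S=26.4000: V=(p*·8.8888+(1−p*)·25.6599)/1.18=10.7149; Δ=(8.8888−25.6599)/(35.1120−17.4240)=-0.9482; B=V−Δ·S=35.7463
Node (1,1) S=53.2000: V=(p*·1.0500+(1−p*)·8.8888)/1.18=2.3771; Δ=(1.0500−8.8888)/(70.7560−35.1120)=-0.2199; B=V−Δ·S=14.0769
Node (0,0) S=40.0000: V=(p*·2.3771+(1−p*)·10.7149)/1.18=3.5964; Δ=(2.3771−10.7149)/(53.2000−26.4000)=-0.3111; B=V−Δ·S=16.0409
Each (Δ,B) replicates both successor values, so the strategy is self-financing and V0 is arbitrage-free.

(0,0): Delta=-0.3111 Bond=16.0409
(1,0): Delta=-0.9482 Bond=35.7463
(1,1): Delta=-0.2199 Bond=14.0769
(2,0): Delta=-1.0000 Bond=43.0839
(2,1): Delta=-0.9407 Bond=41.9201
(2,2): Delta=-0.1167 Bond=9.3099
(3,0): Delta=-1.0000 Bond=50.8390
(3,1): Delta=-1.0000 Bond=50.8390
(3,2): Delta=-0.9323 Bond=49.0695
(3,3): Delta=0.0000 Bond=0.0000
V0=3.5964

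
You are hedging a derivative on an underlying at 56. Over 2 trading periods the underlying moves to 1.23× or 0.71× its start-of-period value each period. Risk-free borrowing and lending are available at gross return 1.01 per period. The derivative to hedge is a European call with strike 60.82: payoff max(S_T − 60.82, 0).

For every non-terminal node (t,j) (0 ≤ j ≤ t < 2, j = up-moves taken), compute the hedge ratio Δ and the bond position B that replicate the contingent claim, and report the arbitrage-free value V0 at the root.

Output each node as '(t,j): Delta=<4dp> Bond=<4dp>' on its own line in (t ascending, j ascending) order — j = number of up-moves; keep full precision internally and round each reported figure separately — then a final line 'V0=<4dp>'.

Risk-neutral probability p* = (R−d)/(u−d) = (1.01−0.71)/(1.23−0.71) = 0.5769.
Terminal values V(2,·): V(2,0)=0.0000, V(2,1)=0.0000, V(2,2)=23.9024
Node (1,0) S=39.7600: V=(p*·0.0000+(1−p*)·0.0000)/1.01=0.0000; Δ=(0.0000−0.0000)/(48.9048−28.2296)=0.0000; B=V−Δ·S=0.0000
Node (1,1) S=68.8800: V=(p*·23.9024+(1−p*)·0.0000)/1.01=13.6533; Δ=(23.9024−0.0000)/(84.7224−48.9048)=0.6673; B=V−Δ·S=-32.3128
Node (0,0) S=56.0000: V=(p*·13.6533+(1−p*)·0.0000)/1.01=7.7989; Δ=(13.6533−0.0000)/(68.8800−39.7600)=0.4689; B=V−Δ·S=-18.4574
The time-0 hedge costs 7.7989, which is the no-arbitrage price.

(0,0): Delta=0.4689 Bond=-18.4574
(1,0): Delta=0.0000 Bond=0.0000
(1,1): Delta=0.6673 Bond=-32.3128
V0=7.7989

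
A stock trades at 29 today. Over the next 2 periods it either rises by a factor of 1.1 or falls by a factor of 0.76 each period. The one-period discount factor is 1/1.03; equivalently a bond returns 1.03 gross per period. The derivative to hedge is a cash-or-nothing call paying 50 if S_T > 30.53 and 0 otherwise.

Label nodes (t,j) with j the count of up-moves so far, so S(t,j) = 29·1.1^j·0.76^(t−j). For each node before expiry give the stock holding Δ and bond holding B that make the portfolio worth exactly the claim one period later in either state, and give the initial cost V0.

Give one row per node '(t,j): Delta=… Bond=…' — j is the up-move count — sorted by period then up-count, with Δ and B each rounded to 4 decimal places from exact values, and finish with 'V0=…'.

(0,0): Delta=3.9097 Bond=-83.6595
(1,0): Delta=0.0000 Bond=0.0000
(1,1): Delta=4.6100 Bond=-108.5094
V0=29.7211

No-arbitrage ⇒ martingale measure with p* = (R−d)/(u−d) = 0.7941.
Terminal payoffs: V(2,0)=0.0000, V(2,1)=0.0000, V(2,2)=50.0000
  t=1,j=0: stock 22.0400 → up 24.2440 (V=0.0000), down 16.7504 (V=0.0000). Price 0.0000; hedge Δ=0.0000, bond B=0.0000.
  t=1,j=1: stock 31.9000 → up 35.0900 (V=50.0000), down 24.2440 (V=0.0000). Price 38.5494; hedge Δ=4.6100, bond B=-108.5094.
  t=0,j=0: stock 29.0000 → up 31.9000 (V=38.5494), down 22.0400 (V=0.0000). Price 29.7211; hedge Δ=3.9097, bond B=-83.6595.
Self-financing check: at every node Δ·S+B equals the discounted successor values.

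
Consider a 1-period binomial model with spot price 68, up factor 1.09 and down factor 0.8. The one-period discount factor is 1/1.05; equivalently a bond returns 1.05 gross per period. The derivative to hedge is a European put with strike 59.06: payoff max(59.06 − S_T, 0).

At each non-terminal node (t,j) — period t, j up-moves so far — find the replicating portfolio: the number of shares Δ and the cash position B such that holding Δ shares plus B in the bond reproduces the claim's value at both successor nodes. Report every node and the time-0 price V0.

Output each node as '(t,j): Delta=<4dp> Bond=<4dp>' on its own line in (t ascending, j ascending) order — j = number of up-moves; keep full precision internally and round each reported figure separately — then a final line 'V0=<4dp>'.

(0,0): Delta=-0.2363 Bond=16.6811
V0=0.6122

The replicating-portfolio and risk-neutral prices coincide; use p* = (1.05−0.8)/(1.09−0.8) = 0.8621 for the latter.
Terminal payoffs: V(1,0)=4.6600, V(1,1)=0.0000
Node (0,0) S=68.0000: V=(p*·0.0000+(1−p*)·4.6600)/1.05=0.6122; Δ=(0.0000−4.6600)/(74.1200−54.4000)=-0.2363; B=V−Δ·S=16.6811
Root portfolio cost Δ·68+B reproduces V0=0.6122.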